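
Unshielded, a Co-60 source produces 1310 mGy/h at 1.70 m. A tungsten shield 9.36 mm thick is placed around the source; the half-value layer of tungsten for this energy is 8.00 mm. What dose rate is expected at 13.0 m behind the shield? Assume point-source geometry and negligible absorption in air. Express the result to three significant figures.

Distance alone: (1.70/13.0)² = 0.01710, so 1310 × 0.01710 = 22.40 mGy/h.
Shield: 9.36/8.00 = 1.170 half-value layers → attenuation 2^(−1.170) = 0.4444.
Combined: 22.40 × 0.4444 = 9.955 mGy/h.

9.96 mGy/h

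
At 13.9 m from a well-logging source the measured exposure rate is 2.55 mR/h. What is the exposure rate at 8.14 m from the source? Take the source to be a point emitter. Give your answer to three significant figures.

Using I₁d₁² = I₂d₂², scaling from 13.9 m to 8.14 m:
2.55 × (13.9/8.14)² = 2.55 × 2.916 = 7.436 mR/h.

7.44 mR/h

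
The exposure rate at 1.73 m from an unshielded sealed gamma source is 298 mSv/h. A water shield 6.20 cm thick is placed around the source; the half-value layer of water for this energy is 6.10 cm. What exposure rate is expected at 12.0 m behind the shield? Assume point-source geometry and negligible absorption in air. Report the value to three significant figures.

3.06 mSv/h

Distance alone: 298 × (1.73/12.0)² = 298 × 0.02078 = 6.192 mSv/h.
Shield: 6.20/6.10 = 1.016 half-value layers → attenuation 2^(−1.016) = 0.4945.
Combined: 6.192 × 0.4945 = 3.062 mSv/h.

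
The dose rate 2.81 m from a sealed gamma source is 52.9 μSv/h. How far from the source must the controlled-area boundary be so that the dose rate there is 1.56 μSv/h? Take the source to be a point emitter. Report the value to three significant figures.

16.4 m

Applying the 1/r² law, d₂ = d₁·√(I₁/I₂).
I₁/I₂ = 52.9/1.56 = 33.91, so d₂ = 2.81 × √33.91 = 16.36 m.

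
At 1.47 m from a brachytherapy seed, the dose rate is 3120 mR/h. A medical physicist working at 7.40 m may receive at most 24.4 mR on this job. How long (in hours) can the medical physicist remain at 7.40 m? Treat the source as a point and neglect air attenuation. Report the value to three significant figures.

0.198 h

Using I₁d₁² = I₂d₂², rate at 7.40 m:
3120 × (1.47/7.40)² = 3120 × 0.03946 = 123.1 mR/h.
Stay time = 24.4 mR ÷ 123.1 mR/h = 0.1982 h.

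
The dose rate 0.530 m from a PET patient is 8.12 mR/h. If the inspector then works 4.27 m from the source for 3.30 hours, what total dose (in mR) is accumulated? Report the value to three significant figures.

Using I₁d₁² = I₂d₂², rate at 4.27 m:
8.12 × (0.530/4.27)² = 8.12 × 0.01541 = 0.1251 mR/h.
Dose = rate × time = 0.1251 mR/h × 3.300 h = 0.4128 mR.

0.413 mR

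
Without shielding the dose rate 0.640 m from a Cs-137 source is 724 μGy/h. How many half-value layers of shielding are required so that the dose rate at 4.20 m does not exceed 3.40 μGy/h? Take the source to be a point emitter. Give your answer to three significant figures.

2.31 half-value layers

At 4.20 m, distance alone gives (0.640/4.20)² = 0.02322, so 724 × 0.02322 = 16.81 μGy/h.
Further attenuation needed: 16.81/3.40 = 4.944.
n = log₂(4.944) = 2.306 half-value layers.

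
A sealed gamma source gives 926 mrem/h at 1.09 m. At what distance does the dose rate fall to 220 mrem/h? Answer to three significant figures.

2.24 m

By the inverse-square law, d₂ = d₁·√(I₁/I₂).
I₁/I₂ = 926/220 = 4.209, so d₂ = 1.09 × √4.209 = 2.236 m.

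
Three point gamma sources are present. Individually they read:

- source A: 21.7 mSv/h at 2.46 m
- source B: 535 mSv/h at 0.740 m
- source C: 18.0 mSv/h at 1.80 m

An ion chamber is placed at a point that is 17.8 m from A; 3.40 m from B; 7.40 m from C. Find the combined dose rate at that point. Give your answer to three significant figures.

Each source contributes Iᵢ·(dᵢ/rᵢ)²; contributions add.
A: 21.7 × (2.46/17.8)² = 0.4145 mSv/h
B: 535 × (0.740/3.40)² = 25.34 mSv/h
C: 18.0 × (1.80/7.40)² = 1.065 mSv/h
Total = 0.4145 + 25.34 + 1.065 = 26.82 mSv/h.

26.8 mSv/h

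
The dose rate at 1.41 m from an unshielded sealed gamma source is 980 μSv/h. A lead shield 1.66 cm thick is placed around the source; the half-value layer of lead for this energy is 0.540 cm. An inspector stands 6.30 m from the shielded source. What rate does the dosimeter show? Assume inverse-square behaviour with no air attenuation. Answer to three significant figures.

5.83 μSv/h

Distance alone: (1.41/6.30)² = 0.05009, so 980 × 0.05009 = 49.09 μSv/h.
Shield: 1.66/0.540 = 3.074 half-value layers → attenuation 2^(−3.074) = 0.1188.
Combined: 49.09 × 0.1188 = 5.832 μSv/h.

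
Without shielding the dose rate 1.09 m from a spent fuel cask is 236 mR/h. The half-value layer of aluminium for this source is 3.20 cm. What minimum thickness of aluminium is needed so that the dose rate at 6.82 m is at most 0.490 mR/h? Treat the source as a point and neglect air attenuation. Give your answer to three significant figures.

At 6.82 m, distance alone gives (1.09/6.82)² = 0.02554, so 236 × 0.02554 = 6.027 mR/h.
Further attenuation needed: 6.027/0.490 = 12.30.
n = log₂(12.30) = 3.621 half-value layers.
Thickness = 3.621 × 3.20 cm = 11.59 cm.

11.6 cm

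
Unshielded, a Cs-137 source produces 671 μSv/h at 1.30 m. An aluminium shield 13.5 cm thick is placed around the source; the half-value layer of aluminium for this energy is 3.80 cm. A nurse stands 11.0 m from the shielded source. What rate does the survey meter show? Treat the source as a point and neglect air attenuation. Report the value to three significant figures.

Distance alone: 671 × (1.30/11.0)² = 671 × 0.01397 = 9.374 μSv/h.
Shield: 13.5/3.80 = 3.553 half-value layers → attenuation 2^(−3.553) = 0.08520.
Combined: 9.374 × 0.08520 = 0.7987 μSv/h.

0.799 μSv/h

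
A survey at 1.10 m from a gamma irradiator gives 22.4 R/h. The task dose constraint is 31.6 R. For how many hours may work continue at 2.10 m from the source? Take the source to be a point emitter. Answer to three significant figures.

Applying the 1/r² law, rate at 2.10 m:
22.4 × (1.10/2.10)² = 22.4 × 0.2744 = 6.147 R/h.
Stay time = 31.6 R ÷ 6.147 R/h = 5.141 h.

5.14 h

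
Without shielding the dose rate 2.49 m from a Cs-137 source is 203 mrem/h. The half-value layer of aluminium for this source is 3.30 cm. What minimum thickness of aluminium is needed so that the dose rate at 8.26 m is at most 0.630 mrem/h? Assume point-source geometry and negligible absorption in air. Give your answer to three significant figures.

At 8.26 m, distance alone gives (2.49/8.26)² = 0.09087, so 203 × 0.09087 = 18.45 mrem/h.
Further attenuation needed: 18.45/0.630 = 29.29.
n = log₂(29.29) = 4.872 half-value layers.
Thickness = 4.872 × 3.30 cm = 16.08 cm.

16.1 cm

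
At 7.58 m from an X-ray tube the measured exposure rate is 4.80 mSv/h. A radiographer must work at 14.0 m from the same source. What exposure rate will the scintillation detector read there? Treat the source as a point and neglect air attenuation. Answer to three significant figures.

By the inverse-square law, scaling from 7.58 m to 14.0 m:
4.80 × (7.58/14.0)² = 4.80 × 0.2931 = 1.407 mSv/h.

1.41 mSv/h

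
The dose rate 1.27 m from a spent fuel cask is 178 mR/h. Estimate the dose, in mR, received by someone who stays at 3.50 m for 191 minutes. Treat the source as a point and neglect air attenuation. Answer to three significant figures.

Using I₁d₁² = I₂d₂², rate at 3.50 m:
178 × (1.27/3.50)² = 178 × 0.1317 = 23.44 mR/h.
Dose = rate × time = 23.44 mR/h × 3.183 h = 74.61 mR.

74.6 mR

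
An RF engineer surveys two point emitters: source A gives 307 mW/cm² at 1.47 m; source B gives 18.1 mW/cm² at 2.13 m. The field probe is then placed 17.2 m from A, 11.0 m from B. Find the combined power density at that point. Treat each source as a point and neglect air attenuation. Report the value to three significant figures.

2.92 mW/cm²

Each source contributes Iᵢ·(dᵢ/rᵢ)²; contributions add.
A: 307 × (1.47/17.2)² = 2.242 mW/cm²
B: 18.1 × (2.13/11.0)² = 0.6787 mW/cm²
Total = 2.242 + 0.6787 = 2.921 mW/cm².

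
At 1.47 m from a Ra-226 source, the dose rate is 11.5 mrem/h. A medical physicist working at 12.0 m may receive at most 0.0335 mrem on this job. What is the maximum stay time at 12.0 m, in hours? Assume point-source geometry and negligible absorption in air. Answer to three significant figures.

0.194 h

By the inverse-square law, rate at 12.0 m:
11.5 × (1.47/12.0)² = 11.5 × 0.01501 = 0.1726 mrem/h.
Stay time = 0.0335 mrem ÷ 0.1726 mrem/h = 0.1941 h.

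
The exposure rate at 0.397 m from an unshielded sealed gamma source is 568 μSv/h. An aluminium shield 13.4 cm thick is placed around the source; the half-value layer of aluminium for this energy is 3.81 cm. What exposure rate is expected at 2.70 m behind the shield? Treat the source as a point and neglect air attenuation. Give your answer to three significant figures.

1.07 μSv/h

Distance alone: (0.397/2.70)² = 0.02162, so 568 × 0.02162 = 12.28 μSv/h.
Shield: 13.4/3.81 = 3.517 half-value layers → attenuation 2^(−3.517) = 0.08735.
Combined: 12.28 × 0.08735 = 1.073 μSv/h.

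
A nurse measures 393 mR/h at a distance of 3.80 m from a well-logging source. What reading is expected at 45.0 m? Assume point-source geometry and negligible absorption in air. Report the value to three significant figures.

Using I₁d₁² = I₂d₂², the rate at 45.0 m is
393 × (3.80/45.0)² = 393 × 0.007131 = 2.802 mR/h.

2.80 mR/h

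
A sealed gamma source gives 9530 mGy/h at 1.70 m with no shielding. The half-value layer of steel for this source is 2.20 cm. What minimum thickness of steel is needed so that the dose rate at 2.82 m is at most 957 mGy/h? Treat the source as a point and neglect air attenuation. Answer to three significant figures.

4.08 cm

At 2.82 m, distance alone gives (1.70/2.82)² = 0.3634, so 9530 × 0.3634 = 3463 mGy/h.
Further attenuation needed: 3463/957 = 3.619.
n = log₂(3.619) = 1.856 half-value layers.
Thickness = 1.856 × 2.20 cm = 4.083 cm.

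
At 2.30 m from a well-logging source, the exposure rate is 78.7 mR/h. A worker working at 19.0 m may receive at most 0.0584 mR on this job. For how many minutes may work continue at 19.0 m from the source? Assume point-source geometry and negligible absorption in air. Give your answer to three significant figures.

3.04 min

By the inverse-square law, rate at 19.0 m:
78.7 × (2.30/19.0)² = 78.7 × 0.01465 = 1.153 mR/h.
Stay time = 0.0584 mR ÷ 1.153 mR/h = 0.05065 h = 3.039 min.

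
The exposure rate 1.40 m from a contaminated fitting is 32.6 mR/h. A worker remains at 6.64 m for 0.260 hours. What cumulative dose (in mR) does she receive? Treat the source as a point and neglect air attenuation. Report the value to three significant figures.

Applying the 1/r² law, rate at 6.64 m:
32.6 × (1.40/6.64)² = 32.6 × 0.04445 = 1.449 mR/h.
Dose = rate × time = 1.449 mR/h × 0.2600 h = 0.3767 mR.

0.377 mR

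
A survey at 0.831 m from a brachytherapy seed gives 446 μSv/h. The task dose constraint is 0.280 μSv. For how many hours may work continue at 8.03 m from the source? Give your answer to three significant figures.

0.0586 h

Applying the 1/r² law, rate at 8.03 m:
446 × (0.831/8.03)² = 446 × 0.01071 = 4.777 μSv/h.
Stay time = 0.280 μSv ÷ 4.777 μSv/h = 0.05861 h.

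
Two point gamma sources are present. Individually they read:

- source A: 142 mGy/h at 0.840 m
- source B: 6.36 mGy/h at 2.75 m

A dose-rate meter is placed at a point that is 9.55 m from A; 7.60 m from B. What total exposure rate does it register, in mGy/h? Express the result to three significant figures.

Each source contributes Iᵢ·(dᵢ/rᵢ)²; contributions add.
A: 142 × (0.840/9.55)² = 1.099 mGy/h
B: 6.36 × (2.75/7.60)² = 0.8327 mGy/h
Total = 1.099 + 0.8327 = 1.932 mGy/h.

1.93 mGy/h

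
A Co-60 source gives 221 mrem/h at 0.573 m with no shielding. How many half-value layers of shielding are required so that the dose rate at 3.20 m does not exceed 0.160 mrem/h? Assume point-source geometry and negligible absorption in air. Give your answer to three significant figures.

5.47 half-value layers

At 3.20 m, distance alone gives 221 × (0.573/3.20)² = 221 × 0.03206 = 7.085 mrem/h.
Further attenuation needed: 7.085/0.160 = 44.28.
n = log₂(44.28) = 5.469 half-value layers.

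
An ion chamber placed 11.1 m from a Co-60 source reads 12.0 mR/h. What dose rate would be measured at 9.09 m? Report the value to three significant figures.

Intensity scales as (d₁/d₂)², so scaling from 11.1 m to 9.09 m:
12.0 × (11.1/9.09)² = 12.0 × 1.491 = 17.89 mR/h.

17.9 mR/h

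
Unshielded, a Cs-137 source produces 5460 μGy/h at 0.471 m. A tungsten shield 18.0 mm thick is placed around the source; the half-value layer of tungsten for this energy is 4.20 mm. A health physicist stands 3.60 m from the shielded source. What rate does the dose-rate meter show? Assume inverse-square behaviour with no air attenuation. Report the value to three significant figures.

Distance alone: (0.471/3.60)² = 0.01712, so 5460 × 0.01712 = 93.48 μGy/h.
Shield: 18.0/4.20 = 4.286 half-value layers → attenuation 2^(−4.286) = 0.05126.
Combined: 93.48 × 0.05126 = 4.792 μGy/h.

4.79 μGy/h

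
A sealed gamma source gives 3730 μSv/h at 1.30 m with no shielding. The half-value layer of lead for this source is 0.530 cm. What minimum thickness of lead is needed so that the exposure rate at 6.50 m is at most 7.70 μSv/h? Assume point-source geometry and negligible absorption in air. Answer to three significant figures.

2.27 cm

At 6.50 m, distance alone gives (1.30/6.50)² = 0.04000, so 3730 × 0.04000 = 149.2 μSv/h.
Further attenuation needed: 149.2/7.70 = 19.38.
n = log₂(19.38) = 4.276 half-value layers.
Thickness = 4.276 × 0.530 cm = 2.266 cm.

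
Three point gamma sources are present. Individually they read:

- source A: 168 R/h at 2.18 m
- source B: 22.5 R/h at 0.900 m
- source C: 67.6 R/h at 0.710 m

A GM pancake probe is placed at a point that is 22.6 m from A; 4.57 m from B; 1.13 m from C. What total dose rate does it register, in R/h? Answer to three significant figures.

29.1 R/h

Each source contributes Iᵢ·(dᵢ/rᵢ)²; contributions add.
A: 168 × (2.18/22.6)² = 1.563 R/h
B: 22.5 × (0.900/4.57)² = 0.8726 R/h
C: 67.6 × (0.710/1.13)² = 26.69 R/h
Total = 1.563 + 0.8726 + 26.69 = 29.13 R/h.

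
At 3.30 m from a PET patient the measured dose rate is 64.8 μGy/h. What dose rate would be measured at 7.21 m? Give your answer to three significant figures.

13.6 μGy/h

Intensity scales as (d₁/d₂)², so scaling from 3.30 m to 7.21 m:
(3.30/7.21)² = 0.2095, so 64.8 × 0.2095 = 13.58 μGy/h.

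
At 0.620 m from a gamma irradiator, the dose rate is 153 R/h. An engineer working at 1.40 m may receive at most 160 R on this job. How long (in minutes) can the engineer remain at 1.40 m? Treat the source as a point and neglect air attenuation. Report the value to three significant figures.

By the inverse-square law, rate at 1.40 m:
153 × (0.620/1.40)² = 153 × 0.1961 = 30.00 R/h.
Stay time = 160 R ÷ 30.00 R/h = 5.333 h = 320.0 min.

320 min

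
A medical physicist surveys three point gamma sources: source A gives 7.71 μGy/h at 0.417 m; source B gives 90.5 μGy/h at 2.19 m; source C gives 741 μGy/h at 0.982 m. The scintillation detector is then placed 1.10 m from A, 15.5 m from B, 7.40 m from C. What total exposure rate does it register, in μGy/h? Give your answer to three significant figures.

Each source contributes Iᵢ·(dᵢ/rᵢ)²; contributions add.
A: 7.71 × (0.417/1.10)² = 1.108 μGy/h
B: 90.5 × (2.19/15.5)² = 1.807 μGy/h
C: 741 × (0.982/7.40)² = 13.05 μGy/h
Total = 1.108 + 1.807 + 13.05 = 15.96 μGy/h.

16.0 μGy/h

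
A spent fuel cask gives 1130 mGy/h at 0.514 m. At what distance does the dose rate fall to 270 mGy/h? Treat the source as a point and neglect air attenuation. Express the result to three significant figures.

Using I₁d₁² = I₂d₂², d₂ = d₁·√(I₁/I₂).
I₁/I₂ = 1130/270 = 4.185, so d₂ = 0.514 × √4.185 = 1.052 m.

1.05 m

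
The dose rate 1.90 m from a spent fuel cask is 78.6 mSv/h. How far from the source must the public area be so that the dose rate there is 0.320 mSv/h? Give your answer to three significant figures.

By the inverse-square law, d₂ = d₁·√(I₁/I₂).
I₁/I₂ = 78.6/0.320 = 245.6, so d₂ = 1.90 × √245.6 = 29.78 m.

29.8 m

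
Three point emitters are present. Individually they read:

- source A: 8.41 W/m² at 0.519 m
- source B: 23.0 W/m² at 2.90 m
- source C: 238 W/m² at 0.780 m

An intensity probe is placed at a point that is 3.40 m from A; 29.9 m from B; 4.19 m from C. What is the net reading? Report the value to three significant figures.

8.66 W/m²

Each source contributes Iᵢ·(dᵢ/rᵢ)²; contributions add.
A: 8.41 × (0.519/3.40)² = 0.1960 W/m²
B: 23.0 × (2.90/29.9)² = 0.2164 W/m²
C: 238 × (0.780/4.19)² = 8.248 W/m²
Total = 0.1960 + 0.2164 + 8.248 = 8.660 W/m².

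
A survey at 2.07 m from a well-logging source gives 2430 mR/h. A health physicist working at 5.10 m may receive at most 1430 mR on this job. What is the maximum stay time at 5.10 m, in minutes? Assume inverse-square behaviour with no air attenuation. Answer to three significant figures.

214 min

Since intensity falls as 1/r², rate at 5.10 m:
(2.07/5.10)² = 0.1647, so 2430 × 0.1647 = 400.2 mR/h.
Stay time = 1430 mR ÷ 400.2 mR/h = 3.573 h = 214.4 min.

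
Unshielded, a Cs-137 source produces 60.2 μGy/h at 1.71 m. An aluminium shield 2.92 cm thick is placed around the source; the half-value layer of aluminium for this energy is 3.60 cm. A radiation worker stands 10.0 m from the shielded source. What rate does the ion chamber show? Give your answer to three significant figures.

1.00 μGy/h

Distance alone: 60.2 × (1.71/10.0)² = 60.2 × 0.02924 = 1.760 μGy/h.
Shield: 2.92/3.60 = 0.8111 half-value layers → attenuation 2^(−0.8111) = 0.5699.
Combined: 1.760 × 0.5699 = 1.003 μGy/h.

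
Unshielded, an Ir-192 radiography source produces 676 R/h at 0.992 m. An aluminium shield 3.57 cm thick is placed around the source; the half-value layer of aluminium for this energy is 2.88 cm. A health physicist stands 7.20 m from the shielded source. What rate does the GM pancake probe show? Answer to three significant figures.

5.43 R/h

Distance alone: 676 × (0.992/7.20)² = 676 × 0.01898 = 12.83 R/h.
Shield: 3.57/2.88 = 1.240 half-value layers → attenuation 2^(−1.240) = 0.4234.
Combined: 12.83 × 0.4234 = 5.432 R/h.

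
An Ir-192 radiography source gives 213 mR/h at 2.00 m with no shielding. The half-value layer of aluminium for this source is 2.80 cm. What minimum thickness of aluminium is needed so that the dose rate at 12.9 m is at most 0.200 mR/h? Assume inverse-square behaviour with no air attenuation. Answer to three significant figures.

13.1 cm

At 12.9 m, distance alone gives 213 × (2.00/12.9)² = 213 × 0.02404 = 5.121 mR/h.
Further attenuation needed: 5.121/0.200 = 25.61.
n = log₂(25.61) = 4.679 half-value layers.
Thickness = 4.679 × 2.80 cm = 13.10 cm.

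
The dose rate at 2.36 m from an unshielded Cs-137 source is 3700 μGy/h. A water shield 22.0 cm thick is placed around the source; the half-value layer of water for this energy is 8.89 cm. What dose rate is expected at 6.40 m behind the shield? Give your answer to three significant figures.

Distance alone: (2.36/6.40)² = 0.1360, so 3700 × 0.1360 = 503.2 μGy/h.
Shield: 22.0/8.89 = 2.475 half-value layers → attenuation 2^(−2.475) = 0.1799.
Combined: 503.2 × 0.1799 = 90.53 μGy/h.

90.5 μGy/h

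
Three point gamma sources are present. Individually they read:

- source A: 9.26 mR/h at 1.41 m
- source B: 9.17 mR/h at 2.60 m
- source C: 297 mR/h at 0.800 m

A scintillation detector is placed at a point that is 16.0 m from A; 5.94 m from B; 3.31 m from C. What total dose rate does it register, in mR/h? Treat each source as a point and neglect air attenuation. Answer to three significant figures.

Each source contributes Iᵢ·(dᵢ/rᵢ)²; contributions add.
A: 9.26 × (1.41/16.0)² = 0.07191 mR/h
B: 9.17 × (2.60/5.94)² = 1.757 mR/h
C: 297 × (0.800/3.31)² = 17.35 mR/h
Total = 0.07191 + 1.757 + 17.35 = 19.18 mR/h.

19.2 mR/h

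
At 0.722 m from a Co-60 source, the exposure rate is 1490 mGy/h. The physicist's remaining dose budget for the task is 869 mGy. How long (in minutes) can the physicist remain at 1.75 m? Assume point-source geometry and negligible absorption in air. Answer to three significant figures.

Since intensity falls as 1/r², rate at 1.75 m:
(0.722/1.75)² = 0.1702, so 1490 × 0.1702 = 253.6 mGy/h.
Stay time = 869 mGy ÷ 253.6 mGy/h = 3.427 h = 205.6 min.

206 min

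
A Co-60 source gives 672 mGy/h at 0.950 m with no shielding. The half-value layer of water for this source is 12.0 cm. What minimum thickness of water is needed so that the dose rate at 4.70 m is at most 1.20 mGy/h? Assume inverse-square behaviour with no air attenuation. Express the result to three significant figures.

54.2 cm

At 4.70 m, distance alone gives (0.950/4.70)² = 0.04086, so 672 × 0.04086 = 27.46 mGy/h.
Further attenuation needed: 27.46/1.20 = 22.88.
n = log₂(22.88) = 4.516 half-value layers.
Thickness = 4.516 × 12.0 cm = 54.19 cm.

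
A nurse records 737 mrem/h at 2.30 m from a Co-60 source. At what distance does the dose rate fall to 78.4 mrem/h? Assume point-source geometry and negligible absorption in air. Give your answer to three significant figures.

7.05 m

Since intensity falls as 1/r², d₂ = d₁·√(I₁/I₂).
I₁/I₂ = 737/78.4 = 9.401, so d₂ = 2.30 × √9.401 = 7.052 m.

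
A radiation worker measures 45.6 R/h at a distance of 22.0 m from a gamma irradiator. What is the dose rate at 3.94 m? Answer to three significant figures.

1420 R/h

By the inverse-square law, the rate at 3.94 m is
45.6 × (22.0/3.94)² = 45.6 × 31.18 = 1422 R/h.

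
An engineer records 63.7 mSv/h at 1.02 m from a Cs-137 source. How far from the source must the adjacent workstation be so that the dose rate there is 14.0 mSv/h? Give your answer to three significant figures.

2.18 m

Since intensity falls as 1/r², d₂ = d₁·√(I₁/I₂).
I₁/I₂ = 63.7/14.0 = 4.550, so d₂ = 1.02 × √4.550 = 2.176 m.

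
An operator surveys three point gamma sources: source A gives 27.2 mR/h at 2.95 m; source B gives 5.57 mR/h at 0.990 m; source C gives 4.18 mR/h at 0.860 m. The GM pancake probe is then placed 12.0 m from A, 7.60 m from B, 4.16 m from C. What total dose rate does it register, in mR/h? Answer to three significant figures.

1.92 mR/h

By superposition, sum each source's inverse-square contribution:
A: 27.2 × (2.95/12.0)² = 1.644 mR/h
B: 5.57 × (0.990/7.60)² = 0.09451 mR/h
C: 4.18 × (0.860/4.16)² = 0.1786 mR/h
Total = 1.644 + 0.09451 + 0.1786 = 1.917 mR/h.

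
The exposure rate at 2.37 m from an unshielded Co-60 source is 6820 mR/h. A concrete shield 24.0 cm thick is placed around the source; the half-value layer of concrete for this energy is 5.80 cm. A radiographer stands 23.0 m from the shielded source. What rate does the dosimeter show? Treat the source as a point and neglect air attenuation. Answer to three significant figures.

Distance alone: (2.37/23.0)² = 0.01062, so 6820 × 0.01062 = 72.43 mR/h.
Shield: 24.0/5.80 = 4.138 half-value layers → attenuation 2^(−4.138) = 0.05680.
Combined: 72.43 × 0.05680 = 4.114 mR/h.

4.11 mR/h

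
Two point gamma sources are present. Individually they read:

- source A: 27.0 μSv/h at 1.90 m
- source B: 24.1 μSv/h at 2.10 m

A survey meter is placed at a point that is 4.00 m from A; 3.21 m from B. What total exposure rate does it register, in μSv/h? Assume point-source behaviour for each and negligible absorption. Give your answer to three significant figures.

By superposition, sum each source's inverse-square contribution:
A: 27.0 × (1.90/4.00)² = 6.092 μSv/h
B: 24.1 × (2.10/3.21)² = 10.31 μSv/h
Total = 6.092 + 10.31 = 16.40 μSv/h.

16.4 μSv/h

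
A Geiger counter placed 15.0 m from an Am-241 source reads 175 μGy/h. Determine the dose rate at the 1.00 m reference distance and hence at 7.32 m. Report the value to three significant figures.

39400 μGy/h; 735 μGy/h

By the inverse-square law,
At 1.00 m: (15.0/1.00)² = 225.0, so 175 × 225.0 = 39380 μGy/h
At 7.32 m: (1.00/7.32)² = 0.01866, so 39380 × 0.01866 = 734.8 μGy/h.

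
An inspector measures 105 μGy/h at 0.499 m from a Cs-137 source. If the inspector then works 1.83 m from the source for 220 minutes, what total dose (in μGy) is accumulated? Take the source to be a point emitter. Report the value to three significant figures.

Since intensity falls as 1/r², rate at 1.83 m:
105 × (0.499/1.83)² = 105 × 0.07435 = 7.807 μGy/h.
Dose = rate × time = 7.807 μGy/h × 3.667 h = 28.63 μGy.

28.6 μGy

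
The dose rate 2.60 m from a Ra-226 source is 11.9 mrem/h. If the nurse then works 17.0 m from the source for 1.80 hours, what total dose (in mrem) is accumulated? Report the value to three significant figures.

By the inverse-square law, rate at 17.0 m:
(2.60/17.0)² = 0.02339, so 11.9 × 0.02339 = 0.2783 mrem/h.
Dose = rate × time = 0.2783 mrem/h × 1.800 h = 0.5009 mrem.

0.501 mrem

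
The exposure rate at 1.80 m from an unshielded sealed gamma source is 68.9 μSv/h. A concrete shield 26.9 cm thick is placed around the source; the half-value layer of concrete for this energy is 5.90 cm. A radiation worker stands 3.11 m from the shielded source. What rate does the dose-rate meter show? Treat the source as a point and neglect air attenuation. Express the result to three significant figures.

0.979 μSv/h

Distance alone: 68.9 × (1.80/3.11)² = 68.9 × 0.3350 = 23.08 μSv/h.
Shield: 26.9/5.90 = 4.559 half-value layers → attenuation 2^(−4.559) = 0.04242.
Combined: 23.08 × 0.04242 = 0.9791 μSv/h.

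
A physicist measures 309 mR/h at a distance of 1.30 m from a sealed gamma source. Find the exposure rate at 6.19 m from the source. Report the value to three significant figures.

13.6 mR/h

Using I₁d₁² = I₂d₂², the rate at 6.19 m is
309 × (1.30/6.19)² = 309 × 0.04411 = 13.63 mR/h.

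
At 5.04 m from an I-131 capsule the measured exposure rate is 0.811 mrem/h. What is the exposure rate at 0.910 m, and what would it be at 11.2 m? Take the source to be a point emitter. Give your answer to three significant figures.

By the inverse-square law,
At 0.910 m: (5.04/0.910)² = 30.67, so 0.811 × 30.67 = 24.87 mrem/h
At 11.2 m: (0.910/11.2)² = 0.006602, so 24.87 × 0.006602 = 0.1642 mrem/h.

24.9 mrem/h; 0.164 mrem/h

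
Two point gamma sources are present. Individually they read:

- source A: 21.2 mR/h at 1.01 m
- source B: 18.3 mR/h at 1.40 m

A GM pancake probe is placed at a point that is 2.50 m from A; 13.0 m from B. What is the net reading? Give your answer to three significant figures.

By superposition, sum each source's inverse-square contribution:
A: 21.2 × (1.01/2.50)² = 3.460 mR/h
B: 18.3 × (1.40/13.0)² = 0.2122 mR/h
Total = 3.460 + 0.2122 = 3.672 mR/h.

3.67 mR/h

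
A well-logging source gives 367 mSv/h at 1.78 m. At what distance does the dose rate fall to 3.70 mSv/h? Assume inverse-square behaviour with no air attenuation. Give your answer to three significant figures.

17.7 m

Applying the 1/r² law, d₂ = d₁·√(I₁/I₂).
I₁/I₂ = 367/3.70 = 99.19, so d₂ = 1.78 × √99.19 = 17.73 m.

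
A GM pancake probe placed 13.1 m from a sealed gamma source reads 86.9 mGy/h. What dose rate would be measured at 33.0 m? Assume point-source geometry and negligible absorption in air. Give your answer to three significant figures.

13.7 mGy/h

Since intensity falls as 1/r², scaling from 13.1 m to 33.0 m:
86.9 × (13.1/33.0)² = 86.9 × 0.1576 = 13.70 mGy/h.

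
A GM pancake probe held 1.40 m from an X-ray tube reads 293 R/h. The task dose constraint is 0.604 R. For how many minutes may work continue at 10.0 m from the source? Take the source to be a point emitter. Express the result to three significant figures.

6.31 min

Applying the 1/r² law, rate at 10.0 m:
(1.40/10.0)² = 0.01960, so 293 × 0.01960 = 5.743 R/h.
Stay time = 0.604 R ÷ 5.743 R/h = 0.1052 h = 6.312 min.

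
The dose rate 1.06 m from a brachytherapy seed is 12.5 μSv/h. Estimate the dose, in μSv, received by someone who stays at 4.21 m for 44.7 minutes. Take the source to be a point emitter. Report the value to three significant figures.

By the inverse-square law, rate at 4.21 m:
12.5 × (1.06/4.21)² = 12.5 × 0.06339 = 0.7924 μSv/h.
Dose = rate × time = 0.7924 μSv/h × 0.7450 h = 0.5903 μSv.

0.590 μSv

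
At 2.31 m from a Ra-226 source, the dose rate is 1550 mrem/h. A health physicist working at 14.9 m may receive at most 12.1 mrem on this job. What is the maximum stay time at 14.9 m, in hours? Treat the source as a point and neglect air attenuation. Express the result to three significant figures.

Since intensity falls as 1/r², rate at 14.9 m:
1550 × (2.31/14.9)² = 1550 × 0.02404 = 37.26 mrem/h.
Stay time = 12.1 mrem ÷ 37.26 mrem/h = 0.3247 h.

0.325 h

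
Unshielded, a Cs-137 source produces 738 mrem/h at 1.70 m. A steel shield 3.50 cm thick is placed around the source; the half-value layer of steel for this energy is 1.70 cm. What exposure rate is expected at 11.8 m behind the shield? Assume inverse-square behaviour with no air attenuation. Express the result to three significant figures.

Distance alone: 738 × (1.70/11.8)² = 738 × 0.02076 = 15.32 mrem/h.
Shield: 3.50/1.70 = 2.059 half-value layers → attenuation 2^(−2.059) = 0.2400.
Combined: 15.32 × 0.2400 = 3.677 mrem/h.

3.68 mrem/h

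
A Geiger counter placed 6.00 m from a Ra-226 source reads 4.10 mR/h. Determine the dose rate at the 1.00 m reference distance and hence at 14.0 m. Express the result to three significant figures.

Applying the 1/r² law,
At 1.00 m: 4.10 × (6.00/1.00)² = 4.10 × 36.00 = 147.6 mR/h
At 14.0 m: (1.00/14.0)² = 0.005102, so 147.6 × 0.005102 = 0.7531 mR/h.

148 mR/h; 0.753 mR/h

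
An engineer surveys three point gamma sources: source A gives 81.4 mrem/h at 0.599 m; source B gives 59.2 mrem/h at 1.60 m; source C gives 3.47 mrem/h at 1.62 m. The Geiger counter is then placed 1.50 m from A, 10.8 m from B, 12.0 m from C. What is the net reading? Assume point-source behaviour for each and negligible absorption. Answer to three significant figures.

By superposition, sum each source's inverse-square contribution:
A: 81.4 × (0.599/1.50)² = 12.98 mrem/h
B: 59.2 × (1.60/10.8)² = 1.299 mrem/h
C: 3.47 × (1.62/12.0)² = 0.06324 mrem/h
Total = 12.98 + 1.299 + 0.06324 = 14.34 mrem/h.

14.3 mrem/h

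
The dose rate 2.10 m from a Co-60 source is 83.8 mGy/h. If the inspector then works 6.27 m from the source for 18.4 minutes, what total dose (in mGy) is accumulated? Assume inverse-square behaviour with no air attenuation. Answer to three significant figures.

2.88 mGy

Since intensity falls as 1/r², rate at 6.27 m:
83.8 × (2.10/6.27)² = 83.8 × 0.1122 = 9.402 mGy/h.
Dose = rate × time = 9.402 mGy/h × 0.3067 h = 2.884 mGy.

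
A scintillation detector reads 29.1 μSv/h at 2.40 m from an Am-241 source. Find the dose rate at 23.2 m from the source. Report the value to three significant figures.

Using I₁d₁² = I₂d₂², the rate at 23.2 m is
29.1 × (2.40/23.2)² = 29.1 × 0.01070 = 0.3114 μSv/h.

0.311 μSv/h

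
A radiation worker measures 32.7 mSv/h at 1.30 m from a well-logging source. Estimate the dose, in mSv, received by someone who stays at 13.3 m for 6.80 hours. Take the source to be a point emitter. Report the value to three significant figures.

Since intensity falls as 1/r², rate at 13.3 m:
(1.30/13.3)² = 0.009554, so 32.7 × 0.009554 = 0.3124 mSv/h.
Dose = rate × time = 0.3124 mSv/h × 6.800 h = 2.124 mSv.

2.12 mSv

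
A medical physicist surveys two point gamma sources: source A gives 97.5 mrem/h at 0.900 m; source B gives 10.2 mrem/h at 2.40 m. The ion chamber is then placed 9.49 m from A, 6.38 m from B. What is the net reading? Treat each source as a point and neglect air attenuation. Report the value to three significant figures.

By superposition, sum each source's inverse-square contribution:
A: 97.5 × (0.900/9.49)² = 0.8769 mrem/h
B: 10.2 × (2.40/6.38)² = 1.443 mrem/h
Total = 0.8769 + 1.443 = 2.320 mrem/h.

2.32 mrem/h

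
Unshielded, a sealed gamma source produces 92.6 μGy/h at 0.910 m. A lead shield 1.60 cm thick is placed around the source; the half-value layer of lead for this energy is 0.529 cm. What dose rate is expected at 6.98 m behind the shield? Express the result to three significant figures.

Distance alone: (0.910/6.98)² = 0.01700, so 92.6 × 0.01700 = 1.574 μGy/h.
Shield: 1.60/0.529 = 3.025 half-value layers → attenuation 2^(−3.025) = 0.1229.
Combined: 1.574 × 0.1229 = 0.1934 μGy/h.

0.193 μGy/h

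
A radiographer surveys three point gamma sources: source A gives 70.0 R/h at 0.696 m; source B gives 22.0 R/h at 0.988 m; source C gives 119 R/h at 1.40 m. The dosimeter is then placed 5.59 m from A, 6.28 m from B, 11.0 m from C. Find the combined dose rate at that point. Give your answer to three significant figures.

3.56 R/h

Each source contributes Iᵢ·(dᵢ/rᵢ)²; contributions add.
A: 70.0 × (0.696/5.59)² = 1.085 R/h
B: 22.0 × (0.988/6.28)² = 0.5445 R/h
C: 119 × (1.40/11.0)² = 1.928 R/h
Total = 1.085 + 0.5445 + 1.928 = 3.558 R/h.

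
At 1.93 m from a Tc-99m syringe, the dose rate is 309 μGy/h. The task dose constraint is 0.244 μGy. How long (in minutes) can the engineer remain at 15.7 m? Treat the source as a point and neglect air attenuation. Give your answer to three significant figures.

Intensity scales as (d₁/d₂)², so rate at 15.7 m:
309 × (1.93/15.7)² = 309 × 0.01511 = 4.669 μGy/h.
Stay time = 0.244 μGy ÷ 4.669 μGy/h = 0.05226 h = 3.136 min.

3.14 min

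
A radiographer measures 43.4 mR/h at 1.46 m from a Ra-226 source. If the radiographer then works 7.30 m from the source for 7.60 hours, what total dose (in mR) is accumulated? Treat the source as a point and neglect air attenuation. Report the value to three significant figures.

Using I₁d₁² = I₂d₂², rate at 7.30 m:
(1.46/7.30)² = 0.04000, so 43.4 × 0.04000 = 1.736 mR/h.
Dose = rate × time = 1.736 mR/h × 7.600 h = 13.19 mR.

13.2 mR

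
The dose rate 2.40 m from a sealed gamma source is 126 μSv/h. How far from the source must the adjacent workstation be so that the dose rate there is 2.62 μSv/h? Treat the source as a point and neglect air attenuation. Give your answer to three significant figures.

16.6 m

By the inverse-square law, d₂ = d₁·√(I₁/I₂).
I₁/I₂ = 126/2.62 = 48.09, so d₂ = 2.40 × √48.09 = 16.64 m.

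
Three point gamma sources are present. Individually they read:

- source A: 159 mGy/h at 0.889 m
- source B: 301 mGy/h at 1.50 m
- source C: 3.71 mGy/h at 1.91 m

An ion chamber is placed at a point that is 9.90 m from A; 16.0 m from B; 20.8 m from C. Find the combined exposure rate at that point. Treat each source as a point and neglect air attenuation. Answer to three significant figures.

By superposition, sum each source's inverse-square contribution:
A: 159 × (0.889/9.90)² = 1.282 mGy/h
B: 301 × (1.50/16.0)² = 2.646 mGy/h
C: 3.71 × (1.91/20.8)² = 0.03128 mGy/h
Total = 1.282 + 2.646 + 0.03128 = 3.959 mGy/h.

3.96 mGy/h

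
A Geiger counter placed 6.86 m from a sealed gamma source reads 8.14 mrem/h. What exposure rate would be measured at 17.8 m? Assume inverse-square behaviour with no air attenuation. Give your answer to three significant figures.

Since intensity falls as 1/r², scaling from 6.86 m to 17.8 m:
(6.86/17.8)² = 0.1485, so 8.14 × 0.1485 = 1.209 mrem/h.

1.21 mrem/h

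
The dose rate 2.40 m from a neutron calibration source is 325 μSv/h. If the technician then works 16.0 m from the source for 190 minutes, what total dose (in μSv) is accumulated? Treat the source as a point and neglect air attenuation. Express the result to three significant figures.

By the inverse-square law, rate at 16.0 m:
325 × (2.40/16.0)² = 325 × 0.02250 = 7.312 μSv/h.
Dose = rate × time = 7.312 μSv/h × 3.167 h = 23.16 μSv.

23.2 μSv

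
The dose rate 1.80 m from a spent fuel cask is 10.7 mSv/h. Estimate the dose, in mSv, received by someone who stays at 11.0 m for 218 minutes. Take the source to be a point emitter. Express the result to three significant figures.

Since intensity falls as 1/r², rate at 11.0 m:
10.7 × (1.80/11.0)² = 10.7 × 0.02678 = 0.2865 mSv/h.
Dose = rate × time = 0.2865 mSv/h × 3.633 h = 1.041 mSv.

1.04 mSv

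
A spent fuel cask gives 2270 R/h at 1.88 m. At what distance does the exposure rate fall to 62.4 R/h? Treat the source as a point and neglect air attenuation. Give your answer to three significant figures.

11.3 m

Applying the 1/r² law, d₂ = d₁·√(I₁/I₂).
I₁/I₂ = 2270/62.4 = 36.38, so d₂ = 1.88 × √36.38 = 11.34 m.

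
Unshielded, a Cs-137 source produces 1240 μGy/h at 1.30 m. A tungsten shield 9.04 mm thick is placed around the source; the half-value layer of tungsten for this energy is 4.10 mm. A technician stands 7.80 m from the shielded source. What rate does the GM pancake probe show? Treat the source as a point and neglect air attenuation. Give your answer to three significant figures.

Distance alone: 1240 × (1.30/7.80)² = 1240 × 0.02778 = 34.45 μGy/h.
Shield: 9.04/4.10 = 2.205 half-value layers → attenuation 2^(−2.205) = 0.2169.
Combined: 34.45 × 0.2169 = 7.472 μGy/h.

7.47 μGy/h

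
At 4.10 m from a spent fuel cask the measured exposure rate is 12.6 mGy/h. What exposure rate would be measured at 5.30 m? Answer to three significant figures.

7.54 mGy/h

Since intensity falls as 1/r², scaling from 4.10 m to 5.30 m:
(4.10/5.30)² = 0.5984, so 12.6 × 0.5984 = 7.540 mGy/h.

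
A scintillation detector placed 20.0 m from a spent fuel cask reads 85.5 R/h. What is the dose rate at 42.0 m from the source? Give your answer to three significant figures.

Intensity scales as (d₁/d₂)², so scaling from 20.0 m to 42.0 m:
85.5 × (20.0/42.0)² = 85.5 × 0.2268 = 19.39 R/h.

19.4 R/h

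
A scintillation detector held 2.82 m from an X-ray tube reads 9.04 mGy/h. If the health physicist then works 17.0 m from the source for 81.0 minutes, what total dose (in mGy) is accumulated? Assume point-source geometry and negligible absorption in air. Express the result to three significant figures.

0.336 mGy

Applying the 1/r² law, rate at 17.0 m:
9.04 × (2.82/17.0)² = 9.04 × 0.02752 = 0.2488 mGy/h.
Dose = rate × time = 0.2488 mGy/h × 1.350 h = 0.3359 mGy.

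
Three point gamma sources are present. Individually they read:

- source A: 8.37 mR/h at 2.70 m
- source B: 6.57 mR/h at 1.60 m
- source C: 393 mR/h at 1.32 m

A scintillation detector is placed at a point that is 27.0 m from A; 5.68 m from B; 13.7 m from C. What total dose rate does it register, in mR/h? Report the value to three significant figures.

Each source contributes Iᵢ·(dᵢ/rᵢ)²; contributions add.
A: 8.37 × (2.70/27.0)² = 0.08370 mR/h
B: 6.57 × (1.60/5.68)² = 0.5213 mR/h
C: 393 × (1.32/13.7)² = 3.648 mR/h
Total = 0.08370 + 0.5213 + 3.648 = 4.253 mR/h.

4.25 mR/h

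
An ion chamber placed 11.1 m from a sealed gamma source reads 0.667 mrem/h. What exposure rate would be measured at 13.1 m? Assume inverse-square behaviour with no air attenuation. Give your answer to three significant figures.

0.479 mrem/h

Applying the 1/r² law, scaling from 11.1 m to 13.1 m:
0.667 × (11.1/13.1)² = 0.667 × 0.7180 = 0.4789 mrem/h.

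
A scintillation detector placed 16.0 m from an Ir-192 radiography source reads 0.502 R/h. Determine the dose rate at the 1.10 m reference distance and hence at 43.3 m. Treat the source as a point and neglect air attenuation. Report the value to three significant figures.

106 R/h; 0.0685 R/h

Using I₁d₁² = I₂d₂²,
At 1.10 m: 0.502 × (16.0/1.10)² = 0.502 × 211.6 = 106.2 R/h
At 43.3 m: 106.2 × (1.10/43.3)² = 106.2 × 0.0006454 = 0.06854 R/h.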